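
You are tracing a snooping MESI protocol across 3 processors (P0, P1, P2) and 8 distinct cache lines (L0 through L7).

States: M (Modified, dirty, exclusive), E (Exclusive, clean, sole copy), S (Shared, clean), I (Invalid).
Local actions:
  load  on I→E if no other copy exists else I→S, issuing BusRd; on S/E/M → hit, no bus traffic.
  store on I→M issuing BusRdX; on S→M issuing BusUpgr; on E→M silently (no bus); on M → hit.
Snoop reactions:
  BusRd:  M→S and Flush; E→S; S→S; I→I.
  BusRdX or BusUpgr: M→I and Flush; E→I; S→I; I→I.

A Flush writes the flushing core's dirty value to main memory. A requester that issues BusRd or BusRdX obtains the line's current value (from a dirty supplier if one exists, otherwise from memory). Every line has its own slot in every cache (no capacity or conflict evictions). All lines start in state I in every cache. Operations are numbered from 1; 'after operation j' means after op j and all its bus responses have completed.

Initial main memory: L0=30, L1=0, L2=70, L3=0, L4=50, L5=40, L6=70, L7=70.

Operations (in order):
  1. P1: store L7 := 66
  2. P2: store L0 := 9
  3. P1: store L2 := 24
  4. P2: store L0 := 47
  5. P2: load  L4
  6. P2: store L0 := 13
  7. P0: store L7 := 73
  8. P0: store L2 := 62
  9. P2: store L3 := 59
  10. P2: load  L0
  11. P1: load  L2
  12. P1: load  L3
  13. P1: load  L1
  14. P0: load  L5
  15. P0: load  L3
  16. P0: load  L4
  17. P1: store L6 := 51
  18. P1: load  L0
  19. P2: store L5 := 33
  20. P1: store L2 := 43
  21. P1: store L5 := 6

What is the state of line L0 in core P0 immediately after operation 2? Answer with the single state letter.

state = I

step 1: P1: store L7 := 66  ⟶  IMI  (L7)  txn=BusRdX  M[L7]=70
step 2: P2: store L0 := 9  ⟶  IIM  (L0)  txn=BusRdX  M[L0]=30
step 3: P1: store L2 := 24  ⟶  IMI  (L2)  txn=BusRdX  M[L2]=70
step 4: P2: store L0 := 47  ⟶  IIM  (L0)  txn=∅  M[L0]=30
step 5: P2: load  L4  ⟶  IIE  (L4)  txn=BusRd  M[L4]=50
step 6: P2: store L0 := 13  ⟶  IIM  (L0)  txn=∅  M[L0]=30
step 7: P0: store L7 := 73  ⟶  MII  (L7)  txn=BusRdX+Flush  M[L7]=66
step 8: P0: store L2 := 62  ⟶  MII  (L2)  txn=BusRdX+Flush  M[L2]=24
step 9: P2: store L3 := 59  ⟶  IIM  (L3)  txn=BusRdX  M[L3]=0
step 10: P2: load  L0  ⟶  IIM  (L0)  txn=∅  M[L0]=30
step 11: P1: load  L2  ⟶  SSI  (L2)  txn=BusRd+Flush  M[L2]=62
step 12: P1: load  L3  ⟶  ISS  (L3)  txn=BusRd+Flush  M[L3]=59
step 13: P1: load  L1  ⟶  IEI  (L1)  txn=BusRd  M[L1]=0
step 14: P0: load  L5  ⟶  EII  (L5)  txn=BusRd  M[L5]=40
step 15: P0: load  L3  ⟶  SSS  (L3)  txn=BusRd  M[L3]=59
step 16: P0: load  L4  ⟶  SIS  (L4)  txn=BusRd  M[L4]=50
step 17: P1: store L6 := 51  ⟶  IMI  (L6)  txn=BusRdX  M[L6]=70
step 18: P1: load  L0  ⟶  ISS  (L0)  txn=BusRd+Flush  M[L0]=13
step 19: P2: store L5 := 33  ⟶  IIM  (L5)  txn=BusRdX  M[L5]=40
step 20: P1: store L2 := 43  ⟶  IMI  (L2)  txn=BusUpgr  M[L2]=62
step 21: P1: store L5 := 6  ⟶  IMI  (L5)  txn=BusRdX+Flush  M[L5]=33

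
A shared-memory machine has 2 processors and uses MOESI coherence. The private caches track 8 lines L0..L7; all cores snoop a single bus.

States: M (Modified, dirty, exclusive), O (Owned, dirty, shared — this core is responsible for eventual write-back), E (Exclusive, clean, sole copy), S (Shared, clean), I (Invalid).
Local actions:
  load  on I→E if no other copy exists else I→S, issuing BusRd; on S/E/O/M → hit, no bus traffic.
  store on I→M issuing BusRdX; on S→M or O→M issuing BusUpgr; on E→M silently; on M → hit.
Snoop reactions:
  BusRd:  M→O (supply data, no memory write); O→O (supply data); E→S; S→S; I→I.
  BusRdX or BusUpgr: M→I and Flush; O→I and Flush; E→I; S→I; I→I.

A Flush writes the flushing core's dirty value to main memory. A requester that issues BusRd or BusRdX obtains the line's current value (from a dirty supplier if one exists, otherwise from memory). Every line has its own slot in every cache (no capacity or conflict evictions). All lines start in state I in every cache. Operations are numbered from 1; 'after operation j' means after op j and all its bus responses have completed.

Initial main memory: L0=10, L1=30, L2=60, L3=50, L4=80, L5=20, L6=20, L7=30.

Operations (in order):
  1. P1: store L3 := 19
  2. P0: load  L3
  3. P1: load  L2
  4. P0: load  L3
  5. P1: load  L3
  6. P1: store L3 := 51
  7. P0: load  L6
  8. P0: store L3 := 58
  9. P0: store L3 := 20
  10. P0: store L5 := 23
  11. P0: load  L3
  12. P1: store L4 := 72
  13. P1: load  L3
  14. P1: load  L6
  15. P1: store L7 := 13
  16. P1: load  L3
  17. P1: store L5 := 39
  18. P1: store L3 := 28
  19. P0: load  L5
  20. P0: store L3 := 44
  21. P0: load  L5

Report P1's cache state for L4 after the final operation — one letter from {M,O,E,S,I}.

state = M

1. P1: store L3 := 19  bus=[BusRdX]  L3: P0=I P1=M  mem[L3]=50
2. P0: load  L3  bus=[BusRd]  L3: P0=S P1=O  mem[L3]=50
3. P1: load  L2  bus=[BusRd]  L2: P0=I P1=E  mem[L2]=60
4. P0: load  L3  bus=[-]  L3: P0=S P1=O  mem[L3]=50
5. P1: load  L3  bus=[-]  L3: P0=S P1=O  mem[L3]=50
6. P1: store L3 := 51  bus=[BusUpgr]  L3: P0=I P1=M  mem[L3]=50
7. P0: load  L6  bus=[BusRd]  L6: P0=E P1=I  mem[L6]=20
8. P0: store L3 := 58  bus=[BusRdX,Flush]  L3: P0=M P1=I  mem[L3]=51
9. P0: store L3 := 20  bus=[-]  L3: P0=M P1=I  mem[L3]=51
10. P0: store L5 := 23  bus=[BusRdX]  L5: P0=M P1=I  mem[L5]=20
11. P0: load  L3  bus=[-]  L3: P0=M P1=I  mem[L3]=51
12. P1: store L4 := 72  bus=[BusRdX]  L4: P0=I P1=M  mem[L4]=80
13. P1: load  L3  bus=[BusRd]  L3: P0=O P1=S  mem[L3]=51
14. P1: load  L6  bus=[BusRd]  L6: P0=S P1=S  mem[L6]=20
15. P1: store L7 := 13  bus=[BusRdX]  L7: P0=I P1=M  mem[L7]=30
16. P1: load  L3  bus=[-]  L3: P0=O P1=S  mem[L3]=51
17. P1: store L5 := 39  bus=[BusRdX,Flush]  L5: P0=I P1=M  mem[L5]=23
18. P1: store L3 := 28  bus=[BusUpgr,Flush]  L3: P0=I P1=M  mem[L3]=20
19. P0: load  L5  bus=[BusRd]  L5: P0=S P1=O  mem[L5]=23
20. P0: store L3 := 44  bus=[BusRdX,Flush]  L3: P0=M P1=I  mem[L3]=28
21. P0: load  L5  bus=[-]  L5: P0=S P1=O  mem[L5]=23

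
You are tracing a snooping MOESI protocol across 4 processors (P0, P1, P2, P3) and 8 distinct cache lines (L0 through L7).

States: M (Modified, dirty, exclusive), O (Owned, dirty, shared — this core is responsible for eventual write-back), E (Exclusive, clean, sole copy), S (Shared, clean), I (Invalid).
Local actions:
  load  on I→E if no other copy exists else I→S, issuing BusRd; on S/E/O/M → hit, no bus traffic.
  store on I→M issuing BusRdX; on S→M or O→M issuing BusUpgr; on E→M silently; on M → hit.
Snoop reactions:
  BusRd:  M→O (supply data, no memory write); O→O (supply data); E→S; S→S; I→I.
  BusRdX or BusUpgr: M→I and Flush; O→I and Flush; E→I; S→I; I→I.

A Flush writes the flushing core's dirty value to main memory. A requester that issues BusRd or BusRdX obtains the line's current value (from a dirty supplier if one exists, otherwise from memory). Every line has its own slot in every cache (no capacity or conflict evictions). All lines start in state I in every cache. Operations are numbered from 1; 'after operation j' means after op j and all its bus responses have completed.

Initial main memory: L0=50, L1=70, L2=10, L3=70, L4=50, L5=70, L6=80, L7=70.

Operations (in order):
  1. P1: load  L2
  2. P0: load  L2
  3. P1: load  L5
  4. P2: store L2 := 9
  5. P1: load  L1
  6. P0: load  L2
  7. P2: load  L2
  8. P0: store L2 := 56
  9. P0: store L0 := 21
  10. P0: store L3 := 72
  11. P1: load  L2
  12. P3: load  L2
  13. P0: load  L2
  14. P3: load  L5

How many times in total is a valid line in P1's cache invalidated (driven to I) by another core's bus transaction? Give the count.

invalidations = 1

[1] P1: load  L2 | P0:I, P1:E(10), P2:I, P3:I | bus: BusRd
[2] P0: load  L2 | P0:S(10), P1:S(10), P2:I, P3:I | bus: BusRd
[3] P1: load  L5 | P0:I, P1:E(70), P2:I, P3:I | bus: BusRd
[4] P2: store L2 := 9 | P0:I, P1:I, P2:M(9), P3:I | bus: BusRdX
[5] P1: load  L1 | P0:I, P1:E(70), P2:I, P3:I | bus: BusRd
[6] P0: load  L2 | P0:S(9), P1:I, P2:O(9), P3:I | bus: BusRd
[7] P2: load  L2 | P0:S(9), P1:I, P2:O(9), P3:I | bus: none
[8] P0: store L2 := 56 | P0:M(56), P1:I, P2:I, P3:I | bus: BusUpgr,Flush
[9] P0: store L0 := 21 | P0:M(21), P1:I, P2:I, P3:I | bus: BusRdX
[10] P0: store L3 := 72 | P0:M(72), P1:I, P2:I, P3:I | bus: BusRdX
[11] P1: load  L2 | P0:O(56), P1:S(56), P2:I, P3:I | bus: BusRd
[12] P3: load  L2 | P0:O(56), P1:S(56), P2:I, P3:S(56) | bus: BusRd
[13] P0: load  L2 | P0:O(56), P1:S(56), P2:I, P3:S(56) | bus: none
[14] P3: load  L5 | P0:I, P1:S(70), P2:I, P3:S(70) | bus: BusRd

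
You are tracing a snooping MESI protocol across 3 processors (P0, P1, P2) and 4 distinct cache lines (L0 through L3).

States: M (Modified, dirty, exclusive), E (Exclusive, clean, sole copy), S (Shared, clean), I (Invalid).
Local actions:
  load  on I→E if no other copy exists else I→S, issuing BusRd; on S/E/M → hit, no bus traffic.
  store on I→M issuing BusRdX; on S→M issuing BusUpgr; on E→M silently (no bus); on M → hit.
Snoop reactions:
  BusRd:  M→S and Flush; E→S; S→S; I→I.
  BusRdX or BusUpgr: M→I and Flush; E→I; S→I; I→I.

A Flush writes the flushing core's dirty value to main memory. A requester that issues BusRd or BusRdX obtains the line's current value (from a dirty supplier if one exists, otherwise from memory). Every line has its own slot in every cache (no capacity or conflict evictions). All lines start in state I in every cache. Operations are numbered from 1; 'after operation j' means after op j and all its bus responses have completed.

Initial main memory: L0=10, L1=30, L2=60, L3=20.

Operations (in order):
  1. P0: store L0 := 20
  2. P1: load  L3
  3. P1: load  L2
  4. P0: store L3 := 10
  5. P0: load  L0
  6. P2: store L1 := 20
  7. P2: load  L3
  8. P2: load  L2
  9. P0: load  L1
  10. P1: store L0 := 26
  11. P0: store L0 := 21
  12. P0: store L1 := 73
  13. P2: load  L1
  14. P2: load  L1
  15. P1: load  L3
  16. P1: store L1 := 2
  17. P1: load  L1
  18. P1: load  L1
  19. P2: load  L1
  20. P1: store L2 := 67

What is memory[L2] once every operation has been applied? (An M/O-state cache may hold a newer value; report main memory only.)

1. P0: store L0 := 20  bus=[BusRdX]  L0: P0=M P1=I P2=I  mem[L0]=10
2. P1: load  L3  bus=[BusRd]  L3: P0=I P1=E P2=I  mem[L3]=20
3. P1: load  L2  bus=[BusRd]  L2: P0=I P1=E P2=I  mem[L2]=60
4. P0: store L3 := 10  bus=[BusRdX]  L3: P0=M P1=I P2=I  mem[L3]=20
5. P0: load  L0  bus=[-]  L0: P0=M P1=I P2=I  mem[L0]=10
6. P2: store L1 := 20  bus=[BusRdX]  L1: P0=I P1=I P2=M  mem[L1]=30
7. P2: load  L3  bus=[BusRd,Flush]  L3: P0=S P1=I P2=S  mem[L3]=10
8. P2: load  L2  bus=[BusRd]  L2: P0=I P1=S P2=S  mem[L2]=60
9. P0: load  L1  bus=[BusRd,Flush]  L1: P0=S P1=I P2=S  mem[L1]=20
10. P1: store L0 := 26  bus=[BusRdX,Flush]  L0: P0=I P1=M P2=I  mem[L0]=20
11. P0: store L0 := 21  bus=[BusRdX,Flush]  L0: P0=M P1=I P2=I  mem[L0]=26
12. P0: store L1 := 73  bus=[BusUpgr]  L1: P0=M P1=I P2=I  mem[L1]=20
13. P2: load  L1  bus=[BusRd,Flush]  L1: P0=S P1=I P2=S  mem[L1]=73
14. P2: load  L1  bus=[-]  L1: P0=S P1=I P2=S  mem[L1]=73
15. P1: load  L3  bus=[BusRd]  L3: P0=S P1=S P2=S  mem[L3]=10
16. P1: store L1 := 2  bus=[BusRdX]  L1: P0=I P1=M P2=I  mem[L1]=73
17. P1: load  L1  bus=[-]  L1: P0=I P1=M P2=I  mem[L1]=73
18. P1: load  L1  bus=[-]  L1: P0=I P1=M P2=I  mem[L1]=73
19. P2: load  L1  bus=[BusRd,Flush]  L1: P0=I P1=S P2=S  mem[L1]=2
20. P1: store L2 := 67  bus=[BusUpgr]  L2: P0=I P1=M P2=I  mem[L2]=60

memory[L2] = 60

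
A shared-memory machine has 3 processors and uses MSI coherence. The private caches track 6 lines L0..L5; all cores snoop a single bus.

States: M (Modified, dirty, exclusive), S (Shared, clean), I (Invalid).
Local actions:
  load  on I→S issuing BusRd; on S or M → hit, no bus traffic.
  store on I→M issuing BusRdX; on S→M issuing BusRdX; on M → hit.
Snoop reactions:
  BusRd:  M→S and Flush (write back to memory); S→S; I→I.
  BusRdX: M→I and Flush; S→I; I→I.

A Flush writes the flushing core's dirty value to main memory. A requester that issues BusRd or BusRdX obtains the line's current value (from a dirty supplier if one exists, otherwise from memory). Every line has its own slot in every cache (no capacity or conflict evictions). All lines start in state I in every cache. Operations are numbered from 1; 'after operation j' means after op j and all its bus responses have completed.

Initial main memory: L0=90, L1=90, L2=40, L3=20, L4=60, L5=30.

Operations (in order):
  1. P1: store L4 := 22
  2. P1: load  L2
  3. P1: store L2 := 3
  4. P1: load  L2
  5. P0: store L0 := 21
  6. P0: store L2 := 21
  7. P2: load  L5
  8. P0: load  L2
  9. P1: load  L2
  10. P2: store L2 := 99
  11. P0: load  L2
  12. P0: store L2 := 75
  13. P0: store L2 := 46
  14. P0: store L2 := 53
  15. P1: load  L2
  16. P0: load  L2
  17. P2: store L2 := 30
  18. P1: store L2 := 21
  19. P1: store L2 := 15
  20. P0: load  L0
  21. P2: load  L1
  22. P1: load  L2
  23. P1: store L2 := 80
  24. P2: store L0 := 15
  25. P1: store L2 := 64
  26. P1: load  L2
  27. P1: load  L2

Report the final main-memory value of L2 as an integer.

memory[L2] = 30

step 1: P1: store L4 := 22  ⟶  IMI  (L4)  txn=BusRdX  M[L4]=60
step 2: P1: load  L2  ⟶  ISI  (L2)  txn=BusRd  M[L2]=40
step 3: P1: store L2 := 3  ⟶  IMI  (L2)  txn=BusRdX  M[L2]=40
step 4: P1: load  L2  ⟶  IMI  (L2)  txn=∅  M[L2]=40
step 5: P0: store L0 := 21  ⟶  MII  (L0)  txn=BusRdX  M[L0]=90
step 6: P0: store L2 := 21  ⟶  MII  (L2)  txn=BusRdX+Flush  M[L2]=3
step 7: P2: load  L5  ⟶  IIS  (L5)  txn=BusRd  M[L5]=30
step 8: P0: load  L2  ⟶  MII  (L2)  txn=∅  M[L2]=3
step 9: P1: load  L2  ⟶  SSI  (L2)  txn=BusRd+Flush  M[L2]=21
step 10: P2: store L2 := 99  ⟶  IIM  (L2)  txn=BusRdX  M[L2]=21
step 11: P0: load  L2  ⟶  SIS  (L2)  txn=BusRd+Flush  M[L2]=99
step 12: P0: store L2 := 75  ⟶  MII  (L2)  txn=BusRdX  M[L2]=99
step 13: P0: store L2 := 46  ⟶  MII  (L2)  txn=∅  M[L2]=99
step 14: P0: store L2 := 53  ⟶  MII  (L2)  txn=∅  M[L2]=99
step 15: P1: load  L2  ⟶  SSI  (L2)  txn=BusRd+Flush  M[L2]=53
step 16: P0: load  L2  ⟶  SSI  (L2)  txn=∅  M[L2]=53
step 17: P2: store L2 := 30  ⟶  IIM  (L2)  txn=BusRdX  M[L2]=53
step 18: P1: store L2 := 21  ⟶  IMI  (L2)  txn=BusRdX+Flush  M[L2]=30
step 19: P1: store L2 := 15  ⟶  IMI  (L2)  txn=∅  M[L2]=30
step 20: P0: load  L0  ⟶  MII  (L0)  txn=∅  M[L0]=90
step 21: P2: load  L1  ⟶  IIS  (L1)  txn=BusRd  M[L1]=90
step 22: P1: load  L2  ⟶  IMI  (L2)  txn=∅  M[L2]=30
step 23: P1: store L2 := 80  ⟶  IMI  (L2)  txn=∅  M[L2]=30
step 24: P2: store L0 := 15  ⟶  IIM  (L0)  txn=BusRdX+Flush  M[L0]=21
step 25: P1: store L2 := 64  ⟶  IMI  (L2)  txn=∅  M[L2]=30
step 26: P1: load  L2  ⟶  IMI  (L2)  txn=∅  M[L2]=30
step 27: P1: load  L2  ⟶  IMI  (L2)  txn=∅  M[L2]=30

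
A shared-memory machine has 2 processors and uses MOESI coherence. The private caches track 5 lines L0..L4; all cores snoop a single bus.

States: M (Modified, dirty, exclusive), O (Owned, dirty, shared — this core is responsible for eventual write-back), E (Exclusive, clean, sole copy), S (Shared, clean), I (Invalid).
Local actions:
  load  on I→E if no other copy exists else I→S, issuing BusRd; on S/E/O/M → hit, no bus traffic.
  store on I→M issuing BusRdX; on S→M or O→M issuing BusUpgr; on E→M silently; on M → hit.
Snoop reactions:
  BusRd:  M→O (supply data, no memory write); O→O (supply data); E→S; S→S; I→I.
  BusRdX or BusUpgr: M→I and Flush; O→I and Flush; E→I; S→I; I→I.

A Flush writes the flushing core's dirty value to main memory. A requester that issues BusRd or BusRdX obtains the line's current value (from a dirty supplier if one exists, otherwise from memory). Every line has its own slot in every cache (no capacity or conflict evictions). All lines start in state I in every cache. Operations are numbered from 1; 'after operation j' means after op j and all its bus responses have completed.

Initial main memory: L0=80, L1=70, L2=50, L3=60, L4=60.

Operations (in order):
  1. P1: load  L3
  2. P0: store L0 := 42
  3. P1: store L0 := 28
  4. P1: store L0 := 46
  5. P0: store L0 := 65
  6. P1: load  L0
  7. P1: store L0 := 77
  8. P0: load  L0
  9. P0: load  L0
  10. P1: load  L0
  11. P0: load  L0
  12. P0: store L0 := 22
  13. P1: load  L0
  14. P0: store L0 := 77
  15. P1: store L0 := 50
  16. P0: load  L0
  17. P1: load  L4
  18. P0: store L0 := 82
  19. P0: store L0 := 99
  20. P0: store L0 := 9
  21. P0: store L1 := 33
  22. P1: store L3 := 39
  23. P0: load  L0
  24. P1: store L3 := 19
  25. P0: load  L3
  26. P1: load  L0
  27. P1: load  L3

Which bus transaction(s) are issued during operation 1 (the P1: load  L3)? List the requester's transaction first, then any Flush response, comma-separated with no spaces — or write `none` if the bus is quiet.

[1] P1: load  L3 | P0:I, P1:E(60) | bus: BusRd
[2] P0: store L0 := 42 | P0:M(42), P1:I | bus: BusRdX
[3] P1: store L0 := 28 | P0:I, P1:M(28) | bus: BusRdX,Flush
[4] P1: store L0 := 46 | P0:I, P1:M(46) | bus: none
[5] P0: store L0 := 65 | P0:M(65), P1:I | bus: BusRdX,Flush
[6] P1: load  L0 | P0:O(65), P1:S(65) | bus: BusRd
[7] P1: store L0 := 77 | P0:I, P1:M(77) | bus: BusUpgr,Flush
[8] P0: load  L0 | P0:S(77), P1:O(77) | bus: BusRd
[9] P0: load  L0 | P0:S(77), P1:O(77) | bus: none
[10] P1: load  L0 | P0:S(77), P1:O(77) | bus: none
[11] P0: load  L0 | P0:S(77), P1:O(77) | bus: none
[12] P0: store L0 := 22 | P0:M(22), P1:I | bus: BusUpgr,Flush
[13] P1: load  L0 | P0:O(22), P1:S(22) | bus: BusRd
[14] P0: store L0 := 77 | P0:M(77), P1:I | bus: BusUpgr
[15] P1: store L0 := 50 | P0:I, P1:M(50) | bus: BusRdX,Flush
[16] P0: load  L0 | P0:S(50), P1:O(50) | bus: BusRd
[17] P1: load  L4 | P0:I, P1:E(60) | bus: BusRd
[18] P0: store L0 := 82 | P0:M(82), P1:I | bus: BusUpgr,Flush
[19] P0: store L0 := 99 | P0:M(99), P1:I | bus: none
[20] P0: store L0 := 9 | P0:M(9), P1:I | bus: none
[21] P0: store L1 := 33 | P0:M(33), P1:I | bus: BusRdX
[22] P1: store L3 := 39 | P0:I, P1:M(39) | bus: none
[23] P0: load  L0 | P0:M(9), P1:I | bus: none
[24] P1: store L3 := 19 | P0:I, P1:M(19) | bus: none
[25] P0: load  L3 | P0:S(19), P1:O(19) | bus: BusRd
[26] P1: load  L0 | P0:O(9), P1:S(9) | bus: BusRd
[27] P1: load  L3 | P0:S(19), P1:O(19) | bus: none

bus = BusRd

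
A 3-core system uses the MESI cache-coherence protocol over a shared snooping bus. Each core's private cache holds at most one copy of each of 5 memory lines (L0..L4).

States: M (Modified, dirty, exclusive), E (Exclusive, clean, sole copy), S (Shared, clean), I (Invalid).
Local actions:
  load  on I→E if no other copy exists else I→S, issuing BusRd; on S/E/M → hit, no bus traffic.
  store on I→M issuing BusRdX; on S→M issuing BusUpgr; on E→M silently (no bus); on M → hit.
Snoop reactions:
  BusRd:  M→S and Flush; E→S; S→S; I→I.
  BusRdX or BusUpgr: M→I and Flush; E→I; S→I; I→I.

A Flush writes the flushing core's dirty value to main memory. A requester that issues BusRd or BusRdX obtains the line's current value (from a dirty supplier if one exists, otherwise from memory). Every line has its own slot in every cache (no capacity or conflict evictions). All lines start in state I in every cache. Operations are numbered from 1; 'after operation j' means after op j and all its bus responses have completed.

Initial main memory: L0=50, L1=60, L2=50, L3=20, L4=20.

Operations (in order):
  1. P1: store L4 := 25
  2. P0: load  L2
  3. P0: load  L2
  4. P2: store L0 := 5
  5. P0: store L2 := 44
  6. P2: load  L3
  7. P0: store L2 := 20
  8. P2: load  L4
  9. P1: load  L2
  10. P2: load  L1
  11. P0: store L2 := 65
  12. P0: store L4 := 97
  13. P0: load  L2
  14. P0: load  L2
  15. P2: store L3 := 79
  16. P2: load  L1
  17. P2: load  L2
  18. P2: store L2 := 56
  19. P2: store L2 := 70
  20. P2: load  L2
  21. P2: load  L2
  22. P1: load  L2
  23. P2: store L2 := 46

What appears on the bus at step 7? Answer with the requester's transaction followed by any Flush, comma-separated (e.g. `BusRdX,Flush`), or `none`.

bus = none

1. P1: store L4 := 25  bus=[BusRdX]  L4: P0=I P1=M P2=I  mem[L4]=20
2. P0: load  L2  bus=[BusRd]  L2: P0=E P1=I P2=I  mem[L2]=50
3. P0: load  L2  bus=[-]  L2: P0=E P1=I P2=I  mem[L2]=50
4. P2: store L0 := 5  bus=[BusRdX]  L0: P0=I P1=I P2=M  mem[L0]=50
5. P0: store L2 := 44  bus=[-]  L2: P0=M P1=I P2=I  mem[L2]=50
6. P2: load  L3  bus=[BusRd]  L3: P0=I P1=I P2=E  mem[L3]=20
7. P0: store L2 := 20  bus=[-]  L2: P0=M P1=I P2=I  mem[L2]=50
8. P2: load  L4  bus=[BusRd,Flush]  L4: P0=I P1=S P2=S  mem[L4]=25
9. P1: load  L2  bus=[BusRd,Flush]  L2: P0=S P1=S P2=I  mem[L2]=20
10. P2: load  L1  bus=[BusRd]  L1: P0=I P1=I P2=E  mem[L1]=60
11. P0: store L2 := 65  bus=[BusUpgr]  L2: P0=M P1=I P2=I  mem[L2]=20
12. P0: store L4 := 97  bus=[BusRdX]  L4: P0=M P1=I P2=I  mem[L4]=25
13. P0: load  L2  bus=[-]  L2: P0=M P1=I P2=I  mem[L2]=20
14. P0: load  L2  bus=[-]  L2: P0=M P1=I P2=I  mem[L2]=20
15. P2: store L3 := 79  bus=[-]  L3: P0=I P1=I P2=M  mem[L3]=20
16. P2: load  L1  bus=[-]  L1: P0=I P1=I P2=E  mem[L1]=60
17. P2: load  L2  bus=[BusRd,Flush]  L2: P0=S P1=I P2=S  mem[L2]=65
18. P2: store L2 := 56  bus=[BusUpgr]  L2: P0=I P1=I P2=M  mem[L2]=65
19. P2: store L2 := 70  bus=[-]  L2: P0=I P1=I P2=M  mem[L2]=65
20. P2: load  L2  bus=[-]  L2: P0=I P1=I P2=M  mem[L2]=65
21. P2: load  L2  bus=[-]  L2: P0=I P1=I P2=M  mem[L2]=65
22. P1: load  L2  bus=[BusRd,Flush]  L2: P0=I P1=S P2=S  mem[L2]=70
23. P2: store L2 := 46  bus=[BusUpgr]  L2: P0=I P1=I P2=M  mem[L2]=70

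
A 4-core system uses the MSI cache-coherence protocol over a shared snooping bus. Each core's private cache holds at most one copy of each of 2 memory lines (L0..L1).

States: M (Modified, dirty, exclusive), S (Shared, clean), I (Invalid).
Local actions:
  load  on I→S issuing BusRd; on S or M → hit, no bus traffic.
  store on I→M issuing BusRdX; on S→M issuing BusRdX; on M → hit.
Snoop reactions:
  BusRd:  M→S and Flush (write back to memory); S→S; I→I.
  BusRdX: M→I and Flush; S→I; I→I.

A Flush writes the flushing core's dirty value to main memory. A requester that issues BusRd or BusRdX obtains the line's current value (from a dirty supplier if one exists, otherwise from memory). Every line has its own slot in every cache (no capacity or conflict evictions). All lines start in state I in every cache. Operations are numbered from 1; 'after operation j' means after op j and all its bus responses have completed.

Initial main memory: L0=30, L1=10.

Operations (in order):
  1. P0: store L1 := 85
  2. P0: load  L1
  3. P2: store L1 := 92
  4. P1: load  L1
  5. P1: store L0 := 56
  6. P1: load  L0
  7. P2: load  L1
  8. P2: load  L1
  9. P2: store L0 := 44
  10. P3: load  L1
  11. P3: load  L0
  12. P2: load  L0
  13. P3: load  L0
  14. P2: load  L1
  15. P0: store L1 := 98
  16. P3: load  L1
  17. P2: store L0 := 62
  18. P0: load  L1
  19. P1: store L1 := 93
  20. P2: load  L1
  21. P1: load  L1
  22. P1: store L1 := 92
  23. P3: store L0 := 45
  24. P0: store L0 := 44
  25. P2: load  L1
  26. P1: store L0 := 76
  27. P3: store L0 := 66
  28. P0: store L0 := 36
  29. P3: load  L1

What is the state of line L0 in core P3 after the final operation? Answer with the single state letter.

[1] P0: store L1 := 85 | P0:M(85), P1:I, P2:I, P3:I | bus: BusRdX
[2] P0: load  L1 | P0:M(85), P1:I, P2:I, P3:I | bus: none
[3] P2: store L1 := 92 | P0:I, P1:I, P2:M(92), P3:I | bus: BusRdX,Flush
[4] P1: load  L1 | P0:I, P1:S(92), P2:S(92), P3:I | bus: BusRd,Flush
[5] P1: store L0 := 56 | P0:I, P1:M(56), P2:I, P3:I | bus: BusRdX
[6] P1: load  L0 | P0:I, P1:M(56), P2:I, P3:I | bus: none
[7] P2: load  L1 | P0:I, P1:S(92), P2:S(92), P3:I | bus: none
[8] P2: load  L1 | P0:I, P1:S(92), P2:S(92), P3:I | bus: none
[9] P2: store L0 := 44 | P0:I, P1:I, P2:M(44), P3:I | bus: BusRdX,Flush
[10] P3: load  L1 | P0:I, P1:S(92), P2:S(92), P3:S(92) | bus: BusRd
[11] P3: load  L0 | P0:I, P1:I, P2:S(44), P3:S(44) | bus: BusRd,Flush
[12] P2: load  L0 | P0:I, P1:I, P2:S(44), P3:S(44) | bus: none
[13] P3: load  L0 | P0:I, P1:I, P2:S(44), P3:S(44) | bus: none
[14] P2: load  L1 | P0:I, P1:S(92), P2:S(92), P3:S(92) | bus: none
[15] P0: store L1 := 98 | P0:M(98), P1:I, P2:I, P3:I | bus: BusRdX
[16] P3: load  L1 | P0:S(98), P1:I, P2:I, P3:S(98) | bus: BusRd,Flush
[17] P2: store L0 := 62 | P0:I, P1:I, P2:M(62), P3:I | bus: BusRdX
[18] P0: load  L1 | P0:S(98), P1:I, P2:I, P3:S(98) | bus: none
[19] P1: store L1 := 93 | P0:I, P1:M(93), P2:I, P3:I | bus: BusRdX
[20] P2: load  L1 | P0:I, P1:S(93), P2:S(93), P3:I | bus: BusRd,Flush
[21] P1: load  L1 | P0:I, P1:S(93), P2:S(93), P3:I | bus: none
[22] P1: store L1 := 92 | P0:I, P1:M(92), P2:I, P3:I | bus: BusRdX
[23] P3: store L0 := 45 | P0:I, P1:I, P2:I, P3:M(45) | bus: BusRdX,Flush
[24] P0: store L0 := 44 | P0:M(44), P1:I, P2:I, P3:I | bus: BusRdX,Flush
[25] P2: load  L1 | P0:I, P1:S(92), P2:S(92), P3:I | bus: BusRd,Flush
[26] P1: store L0 := 76 | P0:I, P1:M(76), P2:I, P3:I | bus: BusRdX,Flush
[27] P3: store L0 := 66 | P0:I, P1:I, P2:I, P3:M(66) | bus: BusRdX,Flush
[28] P0: store L0 := 36 | P0:M(36), P1:I, P2:I, P3:I | bus: BusRdX,Flush
[29] P3: load  L1 | P0:I, P1:S(92), P2:S(92), P3:S(92) | bus: BusRd

state = I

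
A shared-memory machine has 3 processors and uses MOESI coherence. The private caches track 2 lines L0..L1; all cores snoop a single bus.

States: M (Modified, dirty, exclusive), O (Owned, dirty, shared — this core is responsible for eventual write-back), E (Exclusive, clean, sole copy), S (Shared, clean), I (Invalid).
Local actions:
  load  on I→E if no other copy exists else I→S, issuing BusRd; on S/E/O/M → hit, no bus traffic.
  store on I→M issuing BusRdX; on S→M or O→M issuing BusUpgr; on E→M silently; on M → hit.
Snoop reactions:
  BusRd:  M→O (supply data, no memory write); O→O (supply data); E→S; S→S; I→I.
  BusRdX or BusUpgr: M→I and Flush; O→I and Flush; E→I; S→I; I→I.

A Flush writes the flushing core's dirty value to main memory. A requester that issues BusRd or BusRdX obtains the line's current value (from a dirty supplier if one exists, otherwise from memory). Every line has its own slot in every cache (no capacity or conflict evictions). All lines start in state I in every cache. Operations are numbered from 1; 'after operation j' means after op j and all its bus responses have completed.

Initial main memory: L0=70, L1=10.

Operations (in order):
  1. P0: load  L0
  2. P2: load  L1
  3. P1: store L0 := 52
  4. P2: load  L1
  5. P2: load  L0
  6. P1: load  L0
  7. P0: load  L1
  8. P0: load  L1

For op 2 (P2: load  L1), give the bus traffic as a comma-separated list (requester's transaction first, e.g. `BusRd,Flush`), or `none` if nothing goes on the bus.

bus = BusRd

1. P0: load  L0  bus=[BusRd]  L0: P0=E P1=I P2=I  mem[L0]=70
2. P2: load  L1  bus=[BusRd]  L1: P0=I P1=I P2=E  mem[L1]=10
3. P1: store L0 := 52  bus=[BusRdX]  L0: P0=I P1=M P2=I  mem[L0]=70
4. P2: load  L1  bus=[-]  L1: P0=I P1=I P2=E  mem[L1]=10
5. P2: load  L0  bus=[BusRd]  L0: P0=I P1=O P2=S  mem[L0]=70
6. P1: load  L0  bus=[-]  L0: P0=I P1=O P2=S  mem[L0]=70
7. P0: load  L1  bus=[BusRd]  L1: P0=S P1=I P2=S  mem[L1]=10
8. P0: load  L1  bus=[-]  L1: P0=S P1=I P2=S  mem[L1]=10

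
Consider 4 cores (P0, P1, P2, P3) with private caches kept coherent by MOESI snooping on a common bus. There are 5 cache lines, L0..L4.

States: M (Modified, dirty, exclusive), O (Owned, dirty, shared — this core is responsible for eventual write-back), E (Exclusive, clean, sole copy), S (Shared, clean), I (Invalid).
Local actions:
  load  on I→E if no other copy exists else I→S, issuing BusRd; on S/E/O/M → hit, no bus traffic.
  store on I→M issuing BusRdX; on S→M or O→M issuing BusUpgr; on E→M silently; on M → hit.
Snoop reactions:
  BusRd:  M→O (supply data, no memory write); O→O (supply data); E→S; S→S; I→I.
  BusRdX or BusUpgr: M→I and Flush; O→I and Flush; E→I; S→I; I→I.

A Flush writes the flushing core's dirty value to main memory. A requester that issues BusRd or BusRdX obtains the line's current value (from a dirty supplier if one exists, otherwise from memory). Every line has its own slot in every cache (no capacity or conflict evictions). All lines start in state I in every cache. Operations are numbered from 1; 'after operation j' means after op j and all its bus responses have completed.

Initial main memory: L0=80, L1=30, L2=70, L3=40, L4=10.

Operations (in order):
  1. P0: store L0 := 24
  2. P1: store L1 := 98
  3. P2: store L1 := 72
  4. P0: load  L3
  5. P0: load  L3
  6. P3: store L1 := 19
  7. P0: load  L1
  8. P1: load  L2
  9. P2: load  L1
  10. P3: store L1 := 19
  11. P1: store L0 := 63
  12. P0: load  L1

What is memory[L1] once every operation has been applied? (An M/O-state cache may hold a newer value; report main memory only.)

1. P0: store L0 := 24  bus=[BusRdX]  L0: P0=M P1=I P2=I P3=I  mem[L0]=80
2. P1: store L1 := 98  bus=[BusRdX]  L1: P0=I P1=M P2=I P3=I  mem[L1]=30
3. P2: store L1 := 72  bus=[BusRdX,Flush]  L1: P0=I P1=I P2=M P3=I  mem[L1]=98
4. P0: load  L3  bus=[BusRd]  L3: P0=E P1=I P2=I P3=I  mem[L3]=40
5. P0: load  L3  bus=[-]  L3: P0=E P1=I P2=I P3=I  mem[L3]=40
6. P3: store L1 := 19  bus=[BusRdX,Flush]  L1: P0=I P1=I P2=I P3=M  mem[L1]=72
7. P0: load  L1  bus=[BusRd]  L1: P0=S P1=I P2=I P3=O  mem[L1]=72
8. P1: load  L2  bus=[BusRd]  L2: P0=I P1=E P2=I P3=I  mem[L2]=70
9. P2: load  L1  bus=[BusRd]  L1: P0=S P1=I P2=S P3=O  mem[L1]=72
10. P3: store L1 := 19  bus=[BusUpgr]  L1: P0=I P1=I P2=I P3=M  mem[L1]=72
11. P1: store L0 := 63  bus=[BusRdX,Flush]  L0: P0=I P1=M P2=I P3=I  mem[L0]=24
12. P0: load  L1  bus=[BusRd]  L1: P0=S P1=I P2=I P3=O  mem[L1]=72

memory[L1] = 72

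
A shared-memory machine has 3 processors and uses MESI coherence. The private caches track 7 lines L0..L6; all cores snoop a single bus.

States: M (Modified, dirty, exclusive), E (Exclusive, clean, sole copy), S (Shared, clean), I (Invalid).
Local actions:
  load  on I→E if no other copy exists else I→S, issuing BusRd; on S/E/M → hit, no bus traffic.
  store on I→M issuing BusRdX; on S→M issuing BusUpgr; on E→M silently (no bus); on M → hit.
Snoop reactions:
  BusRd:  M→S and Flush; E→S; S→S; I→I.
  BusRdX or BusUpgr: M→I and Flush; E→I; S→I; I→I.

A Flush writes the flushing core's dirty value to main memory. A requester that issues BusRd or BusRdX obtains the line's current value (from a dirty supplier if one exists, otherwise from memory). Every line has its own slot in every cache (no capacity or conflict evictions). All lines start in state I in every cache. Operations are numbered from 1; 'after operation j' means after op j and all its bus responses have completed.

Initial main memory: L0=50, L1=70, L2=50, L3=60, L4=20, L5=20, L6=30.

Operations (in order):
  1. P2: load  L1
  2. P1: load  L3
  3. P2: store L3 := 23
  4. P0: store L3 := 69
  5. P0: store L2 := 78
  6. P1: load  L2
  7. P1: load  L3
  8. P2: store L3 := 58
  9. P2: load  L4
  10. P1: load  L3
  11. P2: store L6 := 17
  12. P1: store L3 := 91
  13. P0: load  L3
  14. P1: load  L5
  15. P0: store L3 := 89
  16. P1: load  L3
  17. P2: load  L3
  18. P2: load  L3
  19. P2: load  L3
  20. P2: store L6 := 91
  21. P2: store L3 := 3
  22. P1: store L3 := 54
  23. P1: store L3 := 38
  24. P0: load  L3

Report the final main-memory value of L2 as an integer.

memory[L2] = 78

step 1: P2: load  L1  ⟶  IIE  (L1)  txn=BusRd  M[L1]=70
step 2: P1: load  L3  ⟶  IEI  (L3)  txn=BusRd  M[L3]=60
step 3: P2: store L3 := 23  ⟶  IIM  (L3)  txn=BusRdX  M[L3]=60
step 4: P0: store L3 := 69  ⟶  MII  (L3)  txn=BusRdX+Flush  M[L3]=23
step 5: P0: store L2 := 78  ⟶  MII  (L2)  txn=BusRdX  M[L2]=50
step 6: P1: load  L2  ⟶  SSI  (L2)  txn=BusRd+Flush  M[L2]=78
step 7: P1: load  L3  ⟶  SSI  (L3)  txn=BusRd+Flush  M[L3]=69
step 8: P2: store L3 := 58  ⟶  IIM  (L3)  txn=BusRdX  M[L3]=69
step 9: P2: load  L4  ⟶  IIE  (L4)  txn=BusRd  M[L4]=20
step 10: P1: load  L3  ⟶  ISS  (L3)  txn=BusRd+Flush  M[L3]=58
step 11: P2: store L6 := 17  ⟶  IIM  (L6)  txn=BusRdX  M[L6]=30
step 12: P1: store L3 := 91  ⟶  IMI  (L3)  txn=BusUpgr  M[L3]=58
step 13: P0: load  L3  ⟶  SSI  (L3)  txn=BusRd+Flush  M[L3]=91
step 14: P1: load  L5  ⟶  IEI  (L5)  txn=BusRd  M[L5]=20
step 15: P0: store L3 := 89  ⟶  MII  (L3)  txn=BusUpgr  M[L3]=91
step 16: P1: load  L3  ⟶  SSI  (L3)  txn=BusRd+Flush  M[L3]=89
step 17: P2: load  L3  ⟶  SSS  (L3)  txn=BusRd  M[L3]=89
step 18: P2: load  L3  ⟶  SSS  (L3)  txn=∅  M[L3]=89
step 19: P2: load  L3  ⟶  SSS  (L3)  txn=∅  M[L3]=89
step 20: P2: store L6 := 91  ⟶  IIM  (L6)  txn=∅  M[L6]=30
step 21: P2: store L3 := 3  ⟶  IIM  (L3)  txn=BusUpgr  M[L3]=89
step 22: P1: store L3 := 54  ⟶  IMI  (L3)  txn=BusRdX+Flush  M[L3]=3
step 23: P1: store L3 := 38  ⟶  IMI  (L3)  txn=∅  M[L3]=3
step 24: P0: load  L3  ⟶  SSI  (L3)  txn=BusRd+Flush  M[L3]=38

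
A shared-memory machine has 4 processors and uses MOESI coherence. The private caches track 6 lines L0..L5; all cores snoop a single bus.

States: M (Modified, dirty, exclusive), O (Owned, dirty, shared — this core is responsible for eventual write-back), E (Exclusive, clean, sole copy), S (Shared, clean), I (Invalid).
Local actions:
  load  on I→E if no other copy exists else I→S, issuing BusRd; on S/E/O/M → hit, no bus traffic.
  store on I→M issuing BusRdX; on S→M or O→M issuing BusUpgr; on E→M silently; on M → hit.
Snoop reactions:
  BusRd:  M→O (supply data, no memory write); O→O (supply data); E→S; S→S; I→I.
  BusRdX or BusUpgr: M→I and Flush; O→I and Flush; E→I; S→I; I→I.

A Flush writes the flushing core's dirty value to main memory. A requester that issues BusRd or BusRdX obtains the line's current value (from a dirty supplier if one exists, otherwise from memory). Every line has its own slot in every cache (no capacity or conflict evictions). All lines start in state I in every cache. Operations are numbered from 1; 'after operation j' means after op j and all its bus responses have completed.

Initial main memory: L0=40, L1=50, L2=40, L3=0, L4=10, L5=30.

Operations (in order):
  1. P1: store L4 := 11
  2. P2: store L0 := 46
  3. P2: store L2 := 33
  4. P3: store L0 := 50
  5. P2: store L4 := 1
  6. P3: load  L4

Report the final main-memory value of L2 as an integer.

step 1: P1: store L4 := 11  ⟶  IMII  (L4)  txn=BusRdX  M[L4]=10
step 2: P2: store L0 := 46  ⟶  IIMI  (L0)  txn=BusRdX  M[L0]=40
step 3: P2: store L2 := 33  ⟶  IIMI  (L2)  txn=BusRdX  M[L2]=40
step 4: P3: store L0 := 50  ⟶  IIIM  (L0)  txn=BusRdX+Flush  M[L0]=46
step 5: P2: store L4 := 1  ⟶  IIMI  (L4)  txn=BusRdX+Flush  M[L4]=11
step 6: P3: load  L4  ⟶  IIOS  (L4)  txn=BusRd  M[L4]=11

memory[L2] = 40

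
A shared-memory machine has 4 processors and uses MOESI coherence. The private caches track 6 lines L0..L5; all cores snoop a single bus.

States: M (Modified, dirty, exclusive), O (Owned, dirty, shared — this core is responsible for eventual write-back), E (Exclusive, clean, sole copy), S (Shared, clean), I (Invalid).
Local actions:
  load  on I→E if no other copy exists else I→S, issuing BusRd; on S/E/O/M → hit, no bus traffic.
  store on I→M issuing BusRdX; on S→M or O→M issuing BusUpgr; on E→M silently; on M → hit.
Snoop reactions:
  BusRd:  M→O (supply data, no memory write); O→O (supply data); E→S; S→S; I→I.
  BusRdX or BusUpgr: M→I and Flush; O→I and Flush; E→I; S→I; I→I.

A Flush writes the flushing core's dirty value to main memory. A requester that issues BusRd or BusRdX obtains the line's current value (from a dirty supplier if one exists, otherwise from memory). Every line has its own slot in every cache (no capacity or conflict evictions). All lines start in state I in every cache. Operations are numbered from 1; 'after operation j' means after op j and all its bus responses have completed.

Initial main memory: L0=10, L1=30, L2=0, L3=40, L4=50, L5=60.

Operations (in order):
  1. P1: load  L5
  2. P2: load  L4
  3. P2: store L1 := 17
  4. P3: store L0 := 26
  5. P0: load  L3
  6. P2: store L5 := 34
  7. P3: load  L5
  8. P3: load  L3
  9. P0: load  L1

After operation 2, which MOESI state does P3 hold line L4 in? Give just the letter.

state = I

[1] P1: load  L5 | P0:I, P1:E(60), P2:I, P3:I | bus: BusRd
[2] P2: load  L4 | P0:I, P1:I, P2:E(50), P3:I | bus: BusRd
[3] P2: store L1 := 17 | P0:I, P1:I, P2:M(17), P3:I | bus: BusRdX
[4] P3: store L0 := 26 | P0:I, P1:I, P2:I, P3:M(26) | bus: BusRdX
[5] P0: load  L3 | P0:E(40), P1:I, P2:I, P3:I | bus: BusRd
[6] P2: store L5 := 34 | P0:I, P1:I, P2:M(34), P3:I | bus: BusRdX
[7] P3: load  L5 | P0:I, P1:I, P2:O(34), P3:S(34) | bus: BusRd
[8] P3: load  L3 | P0:S(40), P1:I, P2:I, P3:S(40) | bus: BusRd
[9] P0: load  L1 | P0:S(17), P1:I, P2:O(17), P3:I | bus: BusRd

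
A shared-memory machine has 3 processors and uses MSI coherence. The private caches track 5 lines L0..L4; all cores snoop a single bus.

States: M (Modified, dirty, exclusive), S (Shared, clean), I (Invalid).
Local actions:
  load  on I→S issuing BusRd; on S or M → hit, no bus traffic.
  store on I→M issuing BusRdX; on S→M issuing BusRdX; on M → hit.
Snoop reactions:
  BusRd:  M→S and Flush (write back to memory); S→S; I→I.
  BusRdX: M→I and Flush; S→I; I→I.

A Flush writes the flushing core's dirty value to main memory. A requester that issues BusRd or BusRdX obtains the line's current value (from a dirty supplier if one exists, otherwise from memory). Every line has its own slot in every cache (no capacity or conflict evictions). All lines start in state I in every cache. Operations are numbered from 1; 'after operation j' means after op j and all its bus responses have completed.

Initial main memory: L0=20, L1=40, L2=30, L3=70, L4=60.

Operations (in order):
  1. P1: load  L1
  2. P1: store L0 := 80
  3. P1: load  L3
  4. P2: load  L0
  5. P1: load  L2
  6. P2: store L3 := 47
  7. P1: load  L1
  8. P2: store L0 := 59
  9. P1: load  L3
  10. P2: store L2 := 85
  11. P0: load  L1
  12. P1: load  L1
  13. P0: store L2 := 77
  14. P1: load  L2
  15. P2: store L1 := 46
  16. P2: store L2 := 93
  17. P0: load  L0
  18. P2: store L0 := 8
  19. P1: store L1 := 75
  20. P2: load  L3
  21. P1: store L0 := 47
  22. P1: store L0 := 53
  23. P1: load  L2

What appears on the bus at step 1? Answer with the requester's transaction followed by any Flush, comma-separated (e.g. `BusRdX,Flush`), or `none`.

bus = BusRd

  op1 P1: load  L1 → I/S/I on L1; bus BusRd; mem=40
  op2 P1: store L0 := 80 → I/M/I on L0; bus BusRdX; mem=20
  op3 P1: load  L3 → I/S/I on L3; bus BusRd; mem=70
  op4 P2: load  L0 → I/S/S on L0; bus BusRd Flush; mem=80
  op5 P1: load  L2 → I/S/I on L2; bus BusRd; mem=30
  op6 P2: store L3 := 47 → I/I/M on L3; bus BusRdX; mem=70
  op7 P1: load  L1 → I/S/I on L1; bus (none); mem=40
  op8 P2: store L0 := 59 → I/I/M on L0; bus BusRdX; mem=80
  op9 P1: load  L3 → I/S/S on L3; bus BusRd Flush; mem=47
  op10 P2: store L2 := 85 → I/I/M on L2; bus BusRdX; mem=30
  op11 P0: load  L1 → S/S/I on L1; bus BusRd; mem=40
  op12 P1: load  L1 → S/S/I on L1; bus (none); mem=40
  op13 P0: store L2 := 77 → M/I/I on L2; bus BusRdX Flush; mem=85
  op14 P1: load  L2 → S/S/I on L2; bus BusRd Flush; mem=77
  op15 P2: store L1 := 46 → I/I/M on L1; bus BusRdX; mem=40
  op16 P2: store L2 := 93 → I/I/M on L2; bus BusRdX; mem=77
  op17 P0: load  L0 → S/I/S on L0; bus BusRd Flush; mem=59
  op18 P2: store L0 := 8 → I/I/M on L0; bus BusRdX; mem=59
  op19 P1: store L1 := 75 → I/M/I on L1; bus BusRdX Flush; mem=46
  op20 P2: load  L3 → I/S/S on L3; bus (none); mem=47
  op21 P1: store L0 := 47 → I/M/I on L0; bus BusRdX Flush; mem=8
  op22 P1: store L0 := 53 → I/M/I on L0; bus (none); mem=8
  op23 P1: load  L2 → I/S/S on L2; bus BusRd Flush; mem=93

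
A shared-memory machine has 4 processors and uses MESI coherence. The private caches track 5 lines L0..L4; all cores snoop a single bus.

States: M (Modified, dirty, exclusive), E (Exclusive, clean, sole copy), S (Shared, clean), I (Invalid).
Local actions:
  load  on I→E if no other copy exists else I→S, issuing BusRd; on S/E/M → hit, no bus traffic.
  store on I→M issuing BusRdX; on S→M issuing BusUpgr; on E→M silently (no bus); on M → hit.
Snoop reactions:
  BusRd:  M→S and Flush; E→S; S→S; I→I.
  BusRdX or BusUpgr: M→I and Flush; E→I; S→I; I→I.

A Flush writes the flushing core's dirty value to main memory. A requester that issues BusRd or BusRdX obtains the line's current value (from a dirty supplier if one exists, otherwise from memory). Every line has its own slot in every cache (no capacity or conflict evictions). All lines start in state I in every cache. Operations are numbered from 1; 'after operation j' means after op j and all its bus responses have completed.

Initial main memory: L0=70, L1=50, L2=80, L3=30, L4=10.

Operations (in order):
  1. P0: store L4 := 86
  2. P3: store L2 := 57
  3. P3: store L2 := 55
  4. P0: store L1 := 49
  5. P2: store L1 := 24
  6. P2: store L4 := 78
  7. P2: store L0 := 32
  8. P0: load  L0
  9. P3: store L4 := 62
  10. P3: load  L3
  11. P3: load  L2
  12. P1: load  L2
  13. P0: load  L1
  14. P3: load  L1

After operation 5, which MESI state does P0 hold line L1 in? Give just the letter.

state = I

1. P0: store L4 := 86  bus=[BusRdX]  L4: P0=M P1=I P2=I P3=I  mem[L4]=10
2. P3: store L2 := 57  bus=[BusRdX]  L2: P0=I P1=I P2=I P3=M  mem[L2]=80
3. P3: store L2 := 55  bus=[-]  L2: P0=I P1=I P2=I P3=M  mem[L2]=80
4. P0: store L1 := 49  bus=[BusRdX]  L1: P0=M P1=I P2=I P3=I  mem[L1]=50
5. P2: store L1 := 24  bus=[BusRdX,Flush]  L1: P0=I P1=I P2=M P3=I  mem[L1]=49
6. P2: store L4 := 78  bus=[BusRdX,Flush]  L4: P0=I P1=I P2=M P3=I  mem[L4]=86
7. P2: store L0 := 32  bus=[BusRdX]  L0: P0=I P1=I P2=M P3=I  mem[L0]=70
8. P0: load  L0  bus=[BusRd,Flush]  L0: P0=S P1=I P2=S P3=I  mem[L0]=32
9. P3: store L4 := 62  bus=[BusRdX,Flush]  L4: P0=I P1=I P2=I P3=M  mem[L4]=78
10. P3: load  L3  bus=[BusRd]  L3: P0=I P1=I P2=I P3=E  mem[L3]=30
11. P3: load  L2  bus=[-]  L2: P0=I P1=I P2=I P3=M  mem[L2]=80
12. P1: load  L2  bus=[BusRd,Flush]  L2: P0=I P1=S P2=I P3=S  mem[L2]=55
13. P0: load  L1  bus=[BusRd,Flush]  L1: P0=S P1=I P2=S P3=I  mem[L1]=24
14. P3: load  L1  bus=[BusRd]  L1: P0=S P1=I P2=S P3=S  mem[L1]=24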